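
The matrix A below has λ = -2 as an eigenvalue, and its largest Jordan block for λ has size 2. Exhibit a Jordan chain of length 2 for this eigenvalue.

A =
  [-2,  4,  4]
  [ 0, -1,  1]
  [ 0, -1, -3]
A Jordan chain for λ = -2 of length 2:
v_1 = (4, 1, -1)ᵀ
v_2 = (0, 1, 0)ᵀ

Let N = A − (-2)·I. We want v_2 with N^2 v_2 = 0 but N^1 v_2 ≠ 0; then v_{j-1} := N · v_j for j = 2, …, 2.

Pick v_2 = (0, 1, 0)ᵀ.
Then v_1 = N · v_2 = (4, 1, -1)ᵀ.

Sanity check: (A − (-2)·I) v_1 = (0, 0, 0)ᵀ = 0. ✓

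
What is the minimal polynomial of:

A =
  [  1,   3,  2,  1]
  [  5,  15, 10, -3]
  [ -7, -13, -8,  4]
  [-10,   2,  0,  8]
x^2 - 8*x + 16

The characteristic polynomial is χ_A(x) = (x - 4)^4, so the eigenvalues are known. The minimal polynomial is
  m_A(x) = Π_λ (x − λ)^{k_λ}
where k_λ is the size of the *largest* Jordan block for λ (equivalently, the smallest k with (A − λI)^k v = 0 for every generalised eigenvector v of λ).

  λ = 4: largest Jordan block has size 2, contributing (x − 4)^2

So m_A(x) = (x - 4)^2 = x^2 - 8*x + 16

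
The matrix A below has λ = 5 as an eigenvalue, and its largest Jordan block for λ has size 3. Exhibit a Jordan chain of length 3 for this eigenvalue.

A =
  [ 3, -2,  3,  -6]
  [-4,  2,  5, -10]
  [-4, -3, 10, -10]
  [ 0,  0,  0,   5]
A Jordan chain for λ = 5 of length 3:
v_1 = (1, 2, 2, 0)ᵀ
v_2 = (-2, -3, -3, 0)ᵀ
v_3 = (0, 1, 0, 0)ᵀ

Let N = A − (5)·I. We want v_3 with N^3 v_3 = 0 but N^2 v_3 ≠ 0; then v_{j-1} := N · v_j for j = 3, …, 2.

Pick v_3 = (0, 1, 0, 0)ᵀ.
Then v_2 = N · v_3 = (-2, -3, -3, 0)ᵀ.
Then v_1 = N · v_2 = (1, 2, 2, 0)ᵀ.

Sanity check: (A − (5)·I) v_1 = (0, 0, 0, 0)ᵀ = 0. ✓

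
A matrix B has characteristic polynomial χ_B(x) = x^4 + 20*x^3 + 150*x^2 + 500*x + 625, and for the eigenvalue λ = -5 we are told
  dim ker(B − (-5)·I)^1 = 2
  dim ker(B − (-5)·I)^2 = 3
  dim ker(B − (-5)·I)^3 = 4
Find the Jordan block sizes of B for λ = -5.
Block sizes for λ = -5: [3, 1]

From the dimensions of kernels of powers, the number of Jordan blocks of size at least j is d_j − d_{j−1} where d_j = dim ker(N^j) (with d_0 = 0). Computing the differences gives [2, 1, 1].
The number of blocks of size exactly k is (#blocks of size ≥ k) − (#blocks of size ≥ k + 1), so the partition is: 1 block(s) of size 1, 1 block(s) of size 3.
In nonincreasing order the block sizes are [3, 1].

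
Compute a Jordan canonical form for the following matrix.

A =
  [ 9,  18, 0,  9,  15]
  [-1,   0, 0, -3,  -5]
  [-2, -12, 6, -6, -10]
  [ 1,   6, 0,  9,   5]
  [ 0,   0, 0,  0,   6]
J_2(6) ⊕ J_1(6) ⊕ J_1(6) ⊕ J_1(6)

The characteristic polynomial is
  det(x·I − A) = x^5 - 30*x^4 + 360*x^3 - 2160*x^2 + 6480*x - 7776 = (x - 6)^5

Eigenvalues and multiplicities (the geometric multiplicity of λ is n − rank(A − λI), which equals the number of Jordan blocks for λ):
  λ = 6: algebraic multiplicity = 5, geometric multiplicity = 4

Determining the block sizes for each eigenvalue:
  λ = 6: 4 blocks summing to 5 forces exactly one block of size 2 and the rest size 1 → block sizes [2, 1, 1, 1]

Assembling the blocks gives a Jordan form
J =
  [6, 1, 0, 0, 0]
  [0, 6, 0, 0, 0]
  [0, 0, 6, 0, 0]
  [0, 0, 0, 6, 0]
  [0, 0, 0, 0, 6]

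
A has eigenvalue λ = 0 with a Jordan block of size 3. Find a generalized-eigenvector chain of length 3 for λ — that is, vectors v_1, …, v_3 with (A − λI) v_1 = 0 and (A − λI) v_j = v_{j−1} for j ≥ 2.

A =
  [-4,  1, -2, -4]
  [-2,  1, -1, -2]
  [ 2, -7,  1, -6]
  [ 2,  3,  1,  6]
A Jordan chain for λ = 0 of length 3:
v_1 = (2, 0, -4, 0)ᵀ
v_2 = (-4, -2, 2, 2)ᵀ
v_3 = (1, 0, 0, 0)ᵀ

Let N = A − (0)·I. We want v_3 with N^3 v_3 = 0 but N^2 v_3 ≠ 0; then v_{j-1} := N · v_j for j = 3, …, 2.

Pick v_3 = (1, 0, 0, 0)ᵀ.
Then v_2 = N · v_3 = (-4, -2, 2, 2)ᵀ.
Then v_1 = N · v_2 = (2, 0, -4, 0)ᵀ.

Sanity check: (A − (0)·I) v_1 = (0, 0, 0, 0)ᵀ = 0. ✓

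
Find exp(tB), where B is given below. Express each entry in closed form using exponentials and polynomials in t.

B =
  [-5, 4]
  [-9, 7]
e^{tB} =
  [-6*t*exp(t) + exp(t), 4*t*exp(t)]
  [-9*t*exp(t), 6*t*exp(t) + exp(t)]

Strategy: write B = P · J · P⁻¹ where J is a Jordan canonical form, so e^{tB} = P · e^{tJ} · P⁻¹, and e^{tJ} can be computed block-by-block.

B has Jordan form
J =
  [1, 1]
  [0, 1]
(up to reordering of blocks).

Per-block formulas:
  For a 2×2 Jordan block J_2(1): exp(t · J_2(1)) = e^(1t)·(I + t·N), where N is the 2×2 nilpotent shift.

After assembling e^{tJ} and conjugating by P, we get:

e^{tB} =
  [-6*t*exp(t) + exp(t), 4*t*exp(t)]
  [-9*t*exp(t), 6*t*exp(t) + exp(t)]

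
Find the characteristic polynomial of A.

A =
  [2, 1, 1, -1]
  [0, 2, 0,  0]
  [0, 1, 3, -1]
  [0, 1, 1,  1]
x^4 - 8*x^3 + 24*x^2 - 32*x + 16

Expanding det(x·I − A) (e.g. by cofactor expansion or by noting that A is similar to its Jordan form J, which has the same characteristic polynomial as A) gives
  χ_A(x) = x^4 - 8*x^3 + 24*x^2 - 32*x + 16
which factors as (x - 2)^4. The eigenvalues (with algebraic multiplicities) are λ = 2 with multiplicity 4.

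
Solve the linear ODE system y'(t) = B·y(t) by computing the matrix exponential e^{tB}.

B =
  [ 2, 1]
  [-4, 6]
e^{tB} =
  [-2*t*exp(4*t) + exp(4*t), t*exp(4*t)]
  [-4*t*exp(4*t), 2*t*exp(4*t) + exp(4*t)]

Strategy: write B = P · J · P⁻¹ where J is a Jordan canonical form, so e^{tB} = P · e^{tJ} · P⁻¹, and e^{tJ} can be computed block-by-block.

B has Jordan form
J =
  [4, 1]
  [0, 4]
(up to reordering of blocks).

Per-block formulas:
  For a 2×2 Jordan block J_2(4): exp(t · J_2(4)) = e^(4t)·(I + t·N), where N is the 2×2 nilpotent shift.

After assembling e^{tJ} and conjugating by P, we get:

e^{tB} =
  [-2*t*exp(4*t) + exp(4*t), t*exp(4*t)]
  [-4*t*exp(4*t), 2*t*exp(4*t) + exp(4*t)]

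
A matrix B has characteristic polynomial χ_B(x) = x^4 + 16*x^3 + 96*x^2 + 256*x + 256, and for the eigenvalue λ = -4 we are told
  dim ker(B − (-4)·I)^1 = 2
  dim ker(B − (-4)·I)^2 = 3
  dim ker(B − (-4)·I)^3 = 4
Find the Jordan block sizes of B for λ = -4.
Block sizes for λ = -4: [3, 1]

From the dimensions of kernels of powers, the number of Jordan blocks of size at least j is d_j − d_{j−1} where d_j = dim ker(N^j) (with d_0 = 0). Computing the differences gives [2, 1, 1].
The number of blocks of size exactly k is (#blocks of size ≥ k) − (#blocks of size ≥ k + 1), so the partition is: 1 block(s) of size 1, 1 block(s) of size 3.
In nonincreasing order the block sizes are [3, 1].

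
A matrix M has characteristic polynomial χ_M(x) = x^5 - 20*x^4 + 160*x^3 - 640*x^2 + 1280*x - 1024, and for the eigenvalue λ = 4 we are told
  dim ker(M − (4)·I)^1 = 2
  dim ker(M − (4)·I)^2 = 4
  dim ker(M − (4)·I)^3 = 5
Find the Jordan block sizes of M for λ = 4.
Block sizes for λ = 4: [3, 2]

From the dimensions of kernels of powers, the number of Jordan blocks of size at least j is d_j − d_{j−1} where d_j = dim ker(N^j) (with d_0 = 0). Computing the differences gives [2, 2, 1].
The number of blocks of size exactly k is (#blocks of size ≥ k) − (#blocks of size ≥ k + 1), so the partition is: 1 block(s) of size 2, 1 block(s) of size 3.
In nonincreasing order the block sizes are [3, 2].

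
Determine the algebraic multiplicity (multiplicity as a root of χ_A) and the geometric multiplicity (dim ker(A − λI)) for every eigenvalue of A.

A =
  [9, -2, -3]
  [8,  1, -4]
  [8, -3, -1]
λ = 3: alg = 3, geom = 1

Step 1 — factor the characteristic polynomial to read off the algebraic multiplicities:
  χ_A(x) = (x - 3)^3

Step 2 — compute geometric multiplicities via the rank-nullity identity g(λ) = n − rank(A − λI):
  rank(A − (3)·I) = 2, so dim ker(A − (3)·I) = n − 2 = 1

Summary:
  λ = 3: algebraic multiplicity = 3, geometric multiplicity = 1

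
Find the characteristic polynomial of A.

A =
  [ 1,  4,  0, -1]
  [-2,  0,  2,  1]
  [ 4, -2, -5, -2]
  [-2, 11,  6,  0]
x^4 + 4*x^3 + 6*x^2 + 4*x + 1

Expanding det(x·I − A) (e.g. by cofactor expansion or by noting that A is similar to its Jordan form J, which has the same characteristic polynomial as A) gives
  χ_A(x) = x^4 + 4*x^3 + 6*x^2 + 4*x + 1
which factors as (x + 1)^4. The eigenvalues (with algebraic multiplicities) are λ = -1 with multiplicity 4.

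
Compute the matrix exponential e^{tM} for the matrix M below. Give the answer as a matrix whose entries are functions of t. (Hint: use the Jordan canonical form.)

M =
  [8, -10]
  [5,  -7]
e^{tM} =
  [2*exp(3*t) - exp(-2*t), -2*exp(3*t) + 2*exp(-2*t)]
  [exp(3*t) - exp(-2*t), -exp(3*t) + 2*exp(-2*t)]

Strategy: write M = P · J · P⁻¹ where J is a Jordan canonical form, so e^{tM} = P · e^{tJ} · P⁻¹, and e^{tJ} can be computed block-by-block.

M has Jordan form
J =
  [-2, 0]
  [ 0, 3]
(up to reordering of blocks).

Per-block formulas:
  For a 1×1 block at λ = -2: exp(t · [-2]) = [e^(-2t)].
  For a 1×1 block at λ = 3: exp(t · [3]) = [e^(3t)].

After assembling e^{tJ} and conjugating by P, we get:

e^{tM} =
  [2*exp(3*t) - exp(-2*t), -2*exp(3*t) + 2*exp(-2*t)]
  [exp(3*t) - exp(-2*t), -exp(3*t) + 2*exp(-2*t)]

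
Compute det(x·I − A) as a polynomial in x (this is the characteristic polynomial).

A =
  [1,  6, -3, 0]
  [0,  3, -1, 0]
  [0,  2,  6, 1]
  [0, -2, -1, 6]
x^4 - 16*x^3 + 90*x^2 - 200*x + 125

Expanding det(x·I − A) (e.g. by cofactor expansion or by noting that A is similar to its Jordan form J, which has the same characteristic polynomial as A) gives
  χ_A(x) = x^4 - 16*x^3 + 90*x^2 - 200*x + 125
which factors as (x - 5)^3*(x - 1). The eigenvalues (with algebraic multiplicities) are λ = 1 with multiplicity 1, λ = 5 with multiplicity 3.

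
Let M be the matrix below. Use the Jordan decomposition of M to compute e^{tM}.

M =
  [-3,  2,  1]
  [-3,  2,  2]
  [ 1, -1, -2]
e^{tM} =
  [-t^2*exp(-t)/2 - 2*t*exp(-t) + exp(-t), t^2*exp(-t)/2 + 2*t*exp(-t), t^2*exp(-t)/2 + t*exp(-t)]
  [-t^2*exp(-t)/2 - 3*t*exp(-t), t^2*exp(-t)/2 + 3*t*exp(-t) + exp(-t), t^2*exp(-t)/2 + 2*t*exp(-t)]
  [t*exp(-t), -t*exp(-t), -t*exp(-t) + exp(-t)]

Strategy: write M = P · J · P⁻¹ where J is a Jordan canonical form, so e^{tM} = P · e^{tJ} · P⁻¹, and e^{tJ} can be computed block-by-block.

M has Jordan form
J =
  [-1,  1,  0]
  [ 0, -1,  1]
  [ 0,  0, -1]
(up to reordering of blocks).

Per-block formulas:
  For a 3×3 Jordan block J_3(-1): exp(t · J_3(-1)) = e^(-1t)·(I + t·N + (t^2/2)·N^2), where N is the 3×3 nilpotent shift.

After assembling e^{tJ} and conjugating by P, we get:

e^{tM} =
  [-t^2*exp(-t)/2 - 2*t*exp(-t) + exp(-t), t^2*exp(-t)/2 + 2*t*exp(-t), t^2*exp(-t)/2 + t*exp(-t)]
  [-t^2*exp(-t)/2 - 3*t*exp(-t), t^2*exp(-t)/2 + 3*t*exp(-t) + exp(-t), t^2*exp(-t)/2 + 2*t*exp(-t)]
  [t*exp(-t), -t*exp(-t), -t*exp(-t) + exp(-t)]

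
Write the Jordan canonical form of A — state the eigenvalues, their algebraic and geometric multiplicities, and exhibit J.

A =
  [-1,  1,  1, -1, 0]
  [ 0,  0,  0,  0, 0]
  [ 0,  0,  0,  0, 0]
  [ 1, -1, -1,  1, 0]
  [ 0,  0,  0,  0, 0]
J_2(0) ⊕ J_1(0) ⊕ J_1(0) ⊕ J_1(0)

The characteristic polynomial is
  det(x·I − A) = x^5

Eigenvalues and multiplicities (the geometric multiplicity of λ is n − rank(A − λI), which equals the number of Jordan blocks for λ):
  λ = 0: algebraic multiplicity = 5, geometric multiplicity = 4

Determining the block sizes for each eigenvalue:
  λ = 0: 4 blocks summing to 5 forces exactly one block of size 2 and the rest size 1 → block sizes [2, 1, 1, 1]

Assembling the blocks gives a Jordan form
J =
  [0, 1, 0, 0, 0]
  [0, 0, 0, 0, 0]
  [0, 0, 0, 0, 0]
  [0, 0, 0, 0, 0]
  [0, 0, 0, 0, 0]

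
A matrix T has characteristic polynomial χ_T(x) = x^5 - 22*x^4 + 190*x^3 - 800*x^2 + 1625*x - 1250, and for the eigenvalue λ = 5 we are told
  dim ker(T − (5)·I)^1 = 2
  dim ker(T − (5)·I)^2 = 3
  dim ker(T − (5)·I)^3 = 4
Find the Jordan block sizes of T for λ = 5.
Block sizes for λ = 5: [3, 1]

From the dimensions of kernels of powers, the number of Jordan blocks of size at least j is d_j − d_{j−1} where d_j = dim ker(N^j) (with d_0 = 0). Computing the differences gives [2, 1, 1].
The number of blocks of size exactly k is (#blocks of size ≥ k) − (#blocks of size ≥ k + 1), so the partition is: 1 block(s) of size 1, 1 block(s) of size 3.
In nonincreasing order the block sizes are [3, 1].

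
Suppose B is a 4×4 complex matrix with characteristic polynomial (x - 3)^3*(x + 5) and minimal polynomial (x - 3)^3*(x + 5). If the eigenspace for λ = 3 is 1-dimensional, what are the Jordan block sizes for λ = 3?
Block sizes for λ = 3: [3]

Step 1 — from the characteristic polynomial, algebraic multiplicity of λ = 3 is 3. From dim ker(B − (3)·I) = 1, there are exactly 1 Jordan blocks for λ = 3.
Step 2 — from the minimal polynomial, the factor (x − 3)^3 tells us the largest block for λ = 3 has size 3.
Step 3 — with total size 3, 1 blocks, and largest block 3, the block sizes (in nonincreasing order) are [3].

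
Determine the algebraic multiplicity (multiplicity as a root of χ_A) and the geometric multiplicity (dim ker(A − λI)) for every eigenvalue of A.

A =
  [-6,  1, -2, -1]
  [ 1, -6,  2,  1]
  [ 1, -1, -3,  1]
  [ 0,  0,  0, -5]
λ = -5: alg = 4, geom = 3

Step 1 — factor the characteristic polynomial to read off the algebraic multiplicities:
  χ_A(x) = (x + 5)^4

Step 2 — compute geometric multiplicities via the rank-nullity identity g(λ) = n − rank(A − λI):
  rank(A − (-5)·I) = 1, so dim ker(A − (-5)·I) = n − 1 = 3

Summary:
  λ = -5: algebraic multiplicity = 4, geometric multiplicity = 3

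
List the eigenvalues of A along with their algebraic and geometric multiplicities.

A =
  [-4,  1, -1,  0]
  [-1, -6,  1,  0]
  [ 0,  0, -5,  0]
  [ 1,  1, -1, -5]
λ = -5: alg = 4, geom = 3

Step 1 — factor the characteristic polynomial to read off the algebraic multiplicities:
  χ_A(x) = (x + 5)^4

Step 2 — compute geometric multiplicities via the rank-nullity identity g(λ) = n − rank(A − λI):
  rank(A − (-5)·I) = 1, so dim ker(A − (-5)·I) = n − 1 = 3

Summary:
  λ = -5: algebraic multiplicity = 4, geometric multiplicity = 3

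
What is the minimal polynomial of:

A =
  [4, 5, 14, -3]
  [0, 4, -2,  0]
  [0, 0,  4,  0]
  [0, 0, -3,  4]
x^3 - 12*x^2 + 48*x - 64

The characteristic polynomial is χ_A(x) = (x - 4)^4, so the eigenvalues are known. The minimal polynomial is
  m_A(x) = Π_λ (x − λ)^{k_λ}
where k_λ is the size of the *largest* Jordan block for λ (equivalently, the smallest k with (A − λI)^k v = 0 for every generalised eigenvector v of λ).

  λ = 4: largest Jordan block has size 3, contributing (x − 4)^3

So m_A(x) = (x - 4)^3 = x^3 - 12*x^2 + 48*x - 64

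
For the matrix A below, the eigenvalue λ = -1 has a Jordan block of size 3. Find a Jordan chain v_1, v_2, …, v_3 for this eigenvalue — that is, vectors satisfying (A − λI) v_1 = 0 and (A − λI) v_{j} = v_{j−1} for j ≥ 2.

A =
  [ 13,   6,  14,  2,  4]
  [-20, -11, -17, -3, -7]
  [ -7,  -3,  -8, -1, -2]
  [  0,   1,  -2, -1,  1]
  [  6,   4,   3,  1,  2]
A Jordan chain for λ = -1 of length 3:
v_1 = (2, -3, -1, 0, 1)ᵀ
v_2 = (14, -20, -7, 0, 6)ᵀ
v_3 = (1, 0, 0, 0, 0)ᵀ

Let N = A − (-1)·I. We want v_3 with N^3 v_3 = 0 but N^2 v_3 ≠ 0; then v_{j-1} := N · v_j for j = 3, …, 2.

Pick v_3 = (1, 0, 0, 0, 0)ᵀ.
Then v_2 = N · v_3 = (14, -20, -7, 0, 6)ᵀ.
Then v_1 = N · v_2 = (2, -3, -1, 0, 1)ᵀ.

Sanity check: (A − (-1)·I) v_1 = (0, 0, 0, 0, 0)ᵀ = 0. ✓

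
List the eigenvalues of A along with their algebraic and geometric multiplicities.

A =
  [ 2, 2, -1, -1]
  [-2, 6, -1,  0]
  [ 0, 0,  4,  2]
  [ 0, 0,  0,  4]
λ = 4: alg = 4, geom = 2

Step 1 — factor the characteristic polynomial to read off the algebraic multiplicities:
  χ_A(x) = (x - 4)^4

Step 2 — compute geometric multiplicities via the rank-nullity identity g(λ) = n − rank(A − λI):
  rank(A − (4)·I) = 2, so dim ker(A − (4)·I) = n − 2 = 2

Summary:
  λ = 4: algebraic multiplicity = 4, geometric multiplicity = 2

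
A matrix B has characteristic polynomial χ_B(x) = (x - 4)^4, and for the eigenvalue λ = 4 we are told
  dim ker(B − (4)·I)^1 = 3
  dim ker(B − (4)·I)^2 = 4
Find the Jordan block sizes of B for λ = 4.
Block sizes for λ = 4: [2, 1, 1]

From the dimensions of kernels of powers, the number of Jordan blocks of size at least j is d_j − d_{j−1} where d_j = dim ker(N^j) (with d_0 = 0). Computing the differences gives [3, 1].
The number of blocks of size exactly k is (#blocks of size ≥ k) − (#blocks of size ≥ k + 1), so the partition is: 2 block(s) of size 1, 1 block(s) of size 2.
In nonincreasing order the block sizes are [2, 1, 1].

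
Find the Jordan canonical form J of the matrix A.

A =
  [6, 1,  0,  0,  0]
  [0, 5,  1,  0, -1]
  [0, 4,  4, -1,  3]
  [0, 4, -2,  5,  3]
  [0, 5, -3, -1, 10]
J_3(6) ⊕ J_2(6)

The characteristic polynomial is
  det(x·I − A) = x^5 - 30*x^4 + 360*x^3 - 2160*x^2 + 6480*x - 7776 = (x - 6)^5

Eigenvalues and multiplicities (the geometric multiplicity of λ is n − rank(A − λI), which equals the number of Jordan blocks for λ):
  λ = 6: algebraic multiplicity = 5, geometric multiplicity = 2

Determining the block sizes for each eigenvalue:
  λ = 6: with am = 5 and gm = 2, the partition is not yet determined (e.g. several partitions of 5 into 2 parts exist). Let N = A − (6)·I. Computing rank(N^1) = 3, rank(N^2) = 1, rank(N^3) = 0; the number of blocks of size ≥ j is rank(N^{j−1}) − rank(N^j), giving [2, 2, 1]. So we have 1 block(s) of size 3, 1 block(s) of size 2 → block sizes [3, 2]

Assembling the blocks gives a Jordan form
J =
  [6, 1, 0, 0, 0]
  [0, 6, 1, 0, 0]
  [0, 0, 6, 0, 0]
  [0, 0, 0, 6, 1]
  [0, 0, 0, 0, 6]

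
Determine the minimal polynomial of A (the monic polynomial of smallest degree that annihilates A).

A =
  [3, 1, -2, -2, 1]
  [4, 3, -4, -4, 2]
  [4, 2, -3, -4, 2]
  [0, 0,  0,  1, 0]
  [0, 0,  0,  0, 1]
x^2 - 2*x + 1

The characteristic polynomial is χ_A(x) = (x - 1)^5, so the eigenvalues are known. The minimal polynomial is
  m_A(x) = Π_λ (x − λ)^{k_λ}
where k_λ is the size of the *largest* Jordan block for λ (equivalently, the smallest k with (A − λI)^k v = 0 for every generalised eigenvector v of λ).

  λ = 1: largest Jordan block has size 2, contributing (x − 1)^2

So m_A(x) = (x - 1)^2 = x^2 - 2*x + 1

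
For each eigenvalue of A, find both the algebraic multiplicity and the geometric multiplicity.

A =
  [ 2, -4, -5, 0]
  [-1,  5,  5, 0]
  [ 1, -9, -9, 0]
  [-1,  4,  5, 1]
λ = -4: alg = 1, geom = 1; λ = 1: alg = 3, geom = 2

Step 1 — factor the characteristic polynomial to read off the algebraic multiplicities:
  χ_A(x) = (x - 1)^3*(x + 4)

Step 2 — compute geometric multiplicities via the rank-nullity identity g(λ) = n − rank(A − λI):
  rank(A − (-4)·I) = 3, so dim ker(A − (-4)·I) = n − 3 = 1
  rank(A − (1)·I) = 2, so dim ker(A − (1)·I) = n − 2 = 2

Summary:
  λ = -4: algebraic multiplicity = 1, geometric multiplicity = 1
  λ = 1: algebraic multiplicity = 3, geometric multiplicity = 2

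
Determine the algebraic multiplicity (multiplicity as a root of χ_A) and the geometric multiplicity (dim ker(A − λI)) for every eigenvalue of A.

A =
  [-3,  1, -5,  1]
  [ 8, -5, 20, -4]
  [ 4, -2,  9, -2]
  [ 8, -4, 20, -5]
λ = -1: alg = 4, geom = 3

Step 1 — factor the characteristic polynomial to read off the algebraic multiplicities:
  χ_A(x) = (x + 1)^4

Step 2 — compute geometric multiplicities via the rank-nullity identity g(λ) = n − rank(A − λI):
  rank(A − (-1)·I) = 1, so dim ker(A − (-1)·I) = n − 1 = 3

Summary:
  λ = -1: algebraic multiplicity = 4, geometric multiplicity = 3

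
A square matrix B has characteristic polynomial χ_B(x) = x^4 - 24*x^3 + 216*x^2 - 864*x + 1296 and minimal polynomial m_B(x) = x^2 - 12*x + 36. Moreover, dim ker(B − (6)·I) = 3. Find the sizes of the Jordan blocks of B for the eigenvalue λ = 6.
Block sizes for λ = 6: [2, 1, 1]

Step 1 — from the characteristic polynomial, algebraic multiplicity of λ = 6 is 4. From dim ker(B − (6)·I) = 3, there are exactly 3 Jordan blocks for λ = 6.
Step 2 — from the minimal polynomial, the factor (x − 6)^2 tells us the largest block for λ = 6 has size 2.
Step 3 — with total size 4, 3 blocks, and largest block 2, the block sizes (in nonincreasing order) are [2, 1, 1].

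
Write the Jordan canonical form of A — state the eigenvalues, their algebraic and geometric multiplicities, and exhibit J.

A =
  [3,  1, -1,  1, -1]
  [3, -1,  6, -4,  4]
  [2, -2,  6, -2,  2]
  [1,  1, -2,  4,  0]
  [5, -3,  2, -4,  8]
J_3(4) ⊕ J_1(4) ⊕ J_1(4)

The characteristic polynomial is
  det(x·I − A) = x^5 - 20*x^4 + 160*x^3 - 640*x^2 + 1280*x - 1024 = (x - 4)^5

Eigenvalues and multiplicities (the geometric multiplicity of λ is n − rank(A − λI), which equals the number of Jordan blocks for λ):
  λ = 4: algebraic multiplicity = 5, geometric multiplicity = 3

Determining the block sizes for each eigenvalue:
  λ = 4: with am = 5 and gm = 3, the partition is not yet determined (e.g. several partitions of 5 into 3 parts exist). Let N = A − (4)·I. Computing rank(N^1) = 2, rank(N^2) = 1, rank(N^3) = 0; the number of blocks of size ≥ j is rank(N^{j−1}) − rank(N^j), giving [3, 1, 1]. So we have 1 block(s) of size 3, 2 block(s) of size 1 → block sizes [3, 1, 1]

Assembling the blocks gives a Jordan form
J =
  [4, 1, 0, 0, 0]
  [0, 4, 1, 0, 0]
  [0, 0, 4, 0, 0]
  [0, 0, 0, 4, 0]
  [0, 0, 0, 0, 4]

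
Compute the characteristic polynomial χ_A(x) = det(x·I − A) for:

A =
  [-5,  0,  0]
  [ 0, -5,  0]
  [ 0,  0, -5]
x^3 + 15*x^2 + 75*x + 125

Expanding det(x·I − A) (e.g. by cofactor expansion or by noting that A is similar to its Jordan form J, which has the same characteristic polynomial as A) gives
  χ_A(x) = x^3 + 15*x^2 + 75*x + 125
which factors as (x + 5)^3. The eigenvalues (with algebraic multiplicities) are λ = -5 with multiplicity 3.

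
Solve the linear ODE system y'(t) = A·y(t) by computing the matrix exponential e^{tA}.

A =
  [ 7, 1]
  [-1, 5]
e^{tA} =
  [t*exp(6*t) + exp(6*t), t*exp(6*t)]
  [-t*exp(6*t), -t*exp(6*t) + exp(6*t)]

Strategy: write A = P · J · P⁻¹ where J is a Jordan canonical form, so e^{tA} = P · e^{tJ} · P⁻¹, and e^{tJ} can be computed block-by-block.

A has Jordan form
J =
  [6, 1]
  [0, 6]
(up to reordering of blocks).

Per-block formulas:
  For a 2×2 Jordan block J_2(6): exp(t · J_2(6)) = e^(6t)·(I + t·N), where N is the 2×2 nilpotent shift.

After assembling e^{tJ} and conjugating by P, we get:

e^{tA} =
  [t*exp(6*t) + exp(6*t), t*exp(6*t)]
  [-t*exp(6*t), -t*exp(6*t) + exp(6*t)]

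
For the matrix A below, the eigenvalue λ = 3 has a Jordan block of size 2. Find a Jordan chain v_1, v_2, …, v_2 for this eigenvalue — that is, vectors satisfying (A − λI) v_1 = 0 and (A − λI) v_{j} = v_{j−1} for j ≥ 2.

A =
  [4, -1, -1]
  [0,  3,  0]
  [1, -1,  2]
A Jordan chain for λ = 3 of length 2:
v_1 = (1, 0, 1)ᵀ
v_2 = (1, 0, 0)ᵀ

Let N = A − (3)·I. We want v_2 with N^2 v_2 = 0 but N^1 v_2 ≠ 0; then v_{j-1} := N · v_j for j = 2, …, 2.

Pick v_2 = (1, 0, 0)ᵀ.
Then v_1 = N · v_2 = (1, 0, 1)ᵀ.

Sanity check: (A − (3)·I) v_1 = (0, 0, 0)ᵀ = 0. ✓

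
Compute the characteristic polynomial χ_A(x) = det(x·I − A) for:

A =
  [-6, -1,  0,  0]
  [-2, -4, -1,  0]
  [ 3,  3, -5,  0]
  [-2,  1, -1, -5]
x^4 + 20*x^3 + 150*x^2 + 500*x + 625

Expanding det(x·I − A) (e.g. by cofactor expansion or by noting that A is similar to its Jordan form J, which has the same characteristic polynomial as A) gives
  χ_A(x) = x^4 + 20*x^3 + 150*x^2 + 500*x + 625
which factors as (x + 5)^4. The eigenvalues (with algebraic multiplicities) are λ = -5 with multiplicity 4.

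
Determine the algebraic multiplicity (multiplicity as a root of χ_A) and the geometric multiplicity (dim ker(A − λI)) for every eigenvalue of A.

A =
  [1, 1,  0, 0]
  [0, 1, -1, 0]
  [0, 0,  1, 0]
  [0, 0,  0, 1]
λ = 1: alg = 4, geom = 2

Step 1 — factor the characteristic polynomial to read off the algebraic multiplicities:
  χ_A(x) = (x - 1)^4

Step 2 — compute geometric multiplicities via the rank-nullity identity g(λ) = n − rank(A − λI):
  rank(A − (1)·I) = 2, so dim ker(A − (1)·I) = n − 2 = 2

Summary:
  λ = 1: algebraic multiplicity = 4, geometric multiplicity = 2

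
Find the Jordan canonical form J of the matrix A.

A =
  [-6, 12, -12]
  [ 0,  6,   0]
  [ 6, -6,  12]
J_1(0) ⊕ J_1(6) ⊕ J_1(6)

The characteristic polynomial is
  det(x·I − A) = x^3 - 12*x^2 + 36*x = x*(x - 6)^2

Eigenvalues and multiplicities (the geometric multiplicity of λ is n − rank(A − λI), which equals the number of Jordan blocks for λ):
  λ = 0: algebraic multiplicity = 1, geometric multiplicity = 1
  λ = 6: algebraic multiplicity = 2, geometric multiplicity = 2

Determining the block sizes for each eigenvalue:
  λ = 0: one block (gm = 1), so the single block has size am = 1 → block sizes [1]
  λ = 6: gm = am = 2, so every block has size 1 → block sizes [1, 1]

Assembling the blocks gives a Jordan form
J =
  [0, 0, 0]
  [0, 6, 0]
  [0, 0, 6]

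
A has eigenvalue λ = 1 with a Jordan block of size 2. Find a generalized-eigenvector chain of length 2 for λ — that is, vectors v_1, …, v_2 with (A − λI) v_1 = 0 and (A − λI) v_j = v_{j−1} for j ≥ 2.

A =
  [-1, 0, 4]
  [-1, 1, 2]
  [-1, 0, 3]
A Jordan chain for λ = 1 of length 2:
v_1 = (-2, -1, -1)ᵀ
v_2 = (1, 0, 0)ᵀ

Let N = A − (1)·I. We want v_2 with N^2 v_2 = 0 but N^1 v_2 ≠ 0; then v_{j-1} := N · v_j for j = 2, …, 2.

Pick v_2 = (1, 0, 0)ᵀ.
Then v_1 = N · v_2 = (-2, -1, -1)ᵀ.

Sanity check: (A − (1)·I) v_1 = (0, 0, 0)ᵀ = 0. ✓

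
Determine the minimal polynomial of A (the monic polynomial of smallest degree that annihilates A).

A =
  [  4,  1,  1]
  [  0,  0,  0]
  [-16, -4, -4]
x^2

The characteristic polynomial is χ_A(x) = x^3, so the eigenvalues are known. The minimal polynomial is
  m_A(x) = Π_λ (x − λ)^{k_λ}
where k_λ is the size of the *largest* Jordan block for λ (equivalently, the smallest k with (A − λI)^k v = 0 for every generalised eigenvector v of λ).

  λ = 0: largest Jordan block has size 2, contributing (x − 0)^2

So m_A(x) = x^2 = x^2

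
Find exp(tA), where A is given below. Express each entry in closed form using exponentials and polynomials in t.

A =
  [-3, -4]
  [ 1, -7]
e^{tA} =
  [2*t*exp(-5*t) + exp(-5*t), -4*t*exp(-5*t)]
  [t*exp(-5*t), -2*t*exp(-5*t) + exp(-5*t)]

Strategy: write A = P · J · P⁻¹ where J is a Jordan canonical form, so e^{tA} = P · e^{tJ} · P⁻¹, and e^{tJ} can be computed block-by-block.

A has Jordan form
J =
  [-5,  1]
  [ 0, -5]
(up to reordering of blocks).

Per-block formulas:
  For a 2×2 Jordan block J_2(-5): exp(t · J_2(-5)) = e^(-5t)·(I + t·N), where N is the 2×2 nilpotent shift.

After assembling e^{tJ} and conjugating by P, we get:

e^{tA} =
  [2*t*exp(-5*t) + exp(-5*t), -4*t*exp(-5*t)]
  [t*exp(-5*t), -2*t*exp(-5*t) + exp(-5*t)]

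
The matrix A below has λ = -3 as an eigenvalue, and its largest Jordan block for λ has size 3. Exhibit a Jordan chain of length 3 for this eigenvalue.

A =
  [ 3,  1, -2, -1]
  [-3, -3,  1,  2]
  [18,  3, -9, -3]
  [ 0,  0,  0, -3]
A Jordan chain for λ = -3 of length 3:
v_1 = (-3, 0, -9, 0)ᵀ
v_2 = (6, -3, 18, 0)ᵀ
v_3 = (1, 0, 0, 0)ᵀ

Let N = A − (-3)·I. We want v_3 with N^3 v_3 = 0 but N^2 v_3 ≠ 0; then v_{j-1} := N · v_j for j = 3, …, 2.

Pick v_3 = (1, 0, 0, 0)ᵀ.
Then v_2 = N · v_3 = (6, -3, 18, 0)ᵀ.
Then v_1 = N · v_2 = (-3, 0, -9, 0)ᵀ.

Sanity check: (A − (-3)·I) v_1 = (0, 0, 0, 0)ᵀ = 0. ✓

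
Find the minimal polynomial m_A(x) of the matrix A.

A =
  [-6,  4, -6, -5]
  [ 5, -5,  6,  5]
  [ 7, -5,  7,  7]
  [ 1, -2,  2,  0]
x^3 + 3*x^2 + 3*x + 1

The characteristic polynomial is χ_A(x) = (x + 1)^4, so the eigenvalues are known. The minimal polynomial is
  m_A(x) = Π_λ (x − λ)^{k_λ}
where k_λ is the size of the *largest* Jordan block for λ (equivalently, the smallest k with (A − λI)^k v = 0 for every generalised eigenvector v of λ).

  λ = -1: largest Jordan block has size 3, contributing (x + 1)^3

So m_A(x) = (x + 1)^3 = x^3 + 3*x^2 + 3*x + 1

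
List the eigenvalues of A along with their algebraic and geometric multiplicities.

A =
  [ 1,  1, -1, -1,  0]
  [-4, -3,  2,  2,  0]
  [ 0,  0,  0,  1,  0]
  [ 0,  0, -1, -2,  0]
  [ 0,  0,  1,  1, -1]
λ = -1: alg = 5, geom = 3

Step 1 — factor the characteristic polynomial to read off the algebraic multiplicities:
  χ_A(x) = (x + 1)^5

Step 2 — compute geometric multiplicities via the rank-nullity identity g(λ) = n − rank(A − λI):
  rank(A − (-1)·I) = 2, so dim ker(A − (-1)·I) = n − 2 = 3

Summary:
  λ = -1: algebraic multiplicity = 5, geometric multiplicity = 3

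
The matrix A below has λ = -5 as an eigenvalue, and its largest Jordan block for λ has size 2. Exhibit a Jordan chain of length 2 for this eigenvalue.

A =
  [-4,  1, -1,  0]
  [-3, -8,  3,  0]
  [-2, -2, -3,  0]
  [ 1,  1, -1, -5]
A Jordan chain for λ = -5 of length 2:
v_1 = (1, -3, -2, 1)ᵀ
v_2 = (1, 0, 0, 0)ᵀ

Let N = A − (-5)·I. We want v_2 with N^2 v_2 = 0 but N^1 v_2 ≠ 0; then v_{j-1} := N · v_j for j = 2, …, 2.

Pick v_2 = (1, 0, 0, 0)ᵀ.
Then v_1 = N · v_2 = (1, -3, -2, 1)ᵀ.

Sanity check: (A − (-5)·I) v_1 = (0, 0, 0, 0)ᵀ = 0. ✓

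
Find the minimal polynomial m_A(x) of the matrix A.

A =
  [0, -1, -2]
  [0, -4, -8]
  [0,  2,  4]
x^2

The characteristic polynomial is χ_A(x) = x^3, so the eigenvalues are known. The minimal polynomial is
  m_A(x) = Π_λ (x − λ)^{k_λ}
where k_λ is the size of the *largest* Jordan block for λ (equivalently, the smallest k with (A − λI)^k v = 0 for every generalised eigenvector v of λ).

  λ = 0: largest Jordan block has size 2, contributing (x − 0)^2

So m_A(x) = x^2 = x^2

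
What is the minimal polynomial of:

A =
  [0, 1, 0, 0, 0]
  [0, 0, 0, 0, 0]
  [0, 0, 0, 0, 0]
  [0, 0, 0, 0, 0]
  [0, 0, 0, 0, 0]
x^2

The characteristic polynomial is χ_A(x) = x^5, so the eigenvalues are known. The minimal polynomial is
  m_A(x) = Π_λ (x − λ)^{k_λ}
where k_λ is the size of the *largest* Jordan block for λ (equivalently, the smallest k with (A − λI)^k v = 0 for every generalised eigenvector v of λ).

  λ = 0: largest Jordan block has size 2, contributing (x − 0)^2

So m_A(x) = x^2 = x^2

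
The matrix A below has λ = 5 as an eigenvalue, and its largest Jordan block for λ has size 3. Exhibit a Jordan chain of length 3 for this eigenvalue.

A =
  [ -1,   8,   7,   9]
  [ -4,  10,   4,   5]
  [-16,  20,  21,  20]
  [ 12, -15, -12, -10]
A Jordan chain for λ = 5 of length 3:
v_1 = (-3, -2, -8, 6)ᵀ
v_2 = (8, 5, 20, -15)ᵀ
v_3 = (0, 1, 0, 0)ᵀ

Let N = A − (5)·I. We want v_3 with N^3 v_3 = 0 but N^2 v_3 ≠ 0; then v_{j-1} := N · v_j for j = 3, …, 2.

Pick v_3 = (0, 1, 0, 0)ᵀ.
Then v_2 = N · v_3 = (8, 5, 20, -15)ᵀ.
Then v_1 = N · v_2 = (-3, -2, -8, 6)ᵀ.

Sanity check: (A − (5)·I) v_1 = (0, 0, 0, 0)ᵀ = 0. ✓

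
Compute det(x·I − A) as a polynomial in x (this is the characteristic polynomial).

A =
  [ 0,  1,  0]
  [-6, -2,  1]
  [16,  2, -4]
x^3 + 6*x^2 + 12*x + 8

Expanding det(x·I − A) (e.g. by cofactor expansion or by noting that A is similar to its Jordan form J, which has the same characteristic polynomial as A) gives
  χ_A(x) = x^3 + 6*x^2 + 12*x + 8
which factors as (x + 2)^3. The eigenvalues (with algebraic multiplicities) are λ = -2 with multiplicity 3.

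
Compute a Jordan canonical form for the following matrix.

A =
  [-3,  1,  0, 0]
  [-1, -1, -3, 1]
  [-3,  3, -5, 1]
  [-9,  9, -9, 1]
J_3(-2) ⊕ J_1(-2)

The characteristic polynomial is
  det(x·I − A) = x^4 + 8*x^3 + 24*x^2 + 32*x + 16 = (x + 2)^4

Eigenvalues and multiplicities (the geometric multiplicity of λ is n − rank(A − λI), which equals the number of Jordan blocks for λ):
  λ = -2: algebraic multiplicity = 4, geometric multiplicity = 2

Determining the block sizes for each eigenvalue:
  λ = -2: with am = 4 and gm = 2, the partition is not yet determined (e.g. several partitions of 4 into 2 parts exist). Let N = A − (-2)·I. Computing rank(N^1) = 2, rank(N^2) = 1, rank(N^3) = 0; the number of blocks of size ≥ j is rank(N^{j−1}) − rank(N^j), giving [2, 1, 1]. So we have 1 block(s) of size 3, 1 block(s) of size 1 → block sizes [3, 1]

Assembling the blocks gives a Jordan form
J =
  [-2,  1,  0,  0]
  [ 0, -2,  1,  0]
  [ 0,  0, -2,  0]
  [ 0,  0,  0, -2]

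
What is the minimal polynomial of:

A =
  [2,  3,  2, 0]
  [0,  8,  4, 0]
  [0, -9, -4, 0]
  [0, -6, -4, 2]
x^2 - 4*x + 4

The characteristic polynomial is χ_A(x) = (x - 2)^4, so the eigenvalues are known. The minimal polynomial is
  m_A(x) = Π_λ (x − λ)^{k_λ}
where k_λ is the size of the *largest* Jordan block for λ (equivalently, the smallest k with (A − λI)^k v = 0 for every generalised eigenvector v of λ).

  λ = 2: largest Jordan block has size 2, contributing (x − 2)^2

So m_A(x) = (x - 2)^2 = x^2 - 4*x + 4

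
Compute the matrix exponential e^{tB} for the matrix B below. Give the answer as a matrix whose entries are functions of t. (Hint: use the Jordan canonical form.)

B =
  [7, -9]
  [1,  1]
e^{tB} =
  [3*t*exp(4*t) + exp(4*t), -9*t*exp(4*t)]
  [t*exp(4*t), -3*t*exp(4*t) + exp(4*t)]

Strategy: write B = P · J · P⁻¹ where J is a Jordan canonical form, so e^{tB} = P · e^{tJ} · P⁻¹, and e^{tJ} can be computed block-by-block.

B has Jordan form
J =
  [4, 1]
  [0, 4]
(up to reordering of blocks).

Per-block formulas:
  For a 2×2 Jordan block J_2(4): exp(t · J_2(4)) = e^(4t)·(I + t·N), where N is the 2×2 nilpotent shift.

After assembling e^{tJ} and conjugating by P, we get:

e^{tB} =
  [3*t*exp(4*t) + exp(4*t), -9*t*exp(4*t)]
  [t*exp(4*t), -3*t*exp(4*t) + exp(4*t)]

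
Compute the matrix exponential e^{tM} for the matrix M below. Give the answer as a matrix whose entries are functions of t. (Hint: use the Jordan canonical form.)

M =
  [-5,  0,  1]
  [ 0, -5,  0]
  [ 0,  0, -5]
e^{tM} =
  [exp(-5*t), 0, t*exp(-5*t)]
  [0, exp(-5*t), 0]
  [0, 0, exp(-5*t)]

Strategy: write M = P · J · P⁻¹ where J is a Jordan canonical form, so e^{tM} = P · e^{tJ} · P⁻¹, and e^{tJ} can be computed block-by-block.

M has Jordan form
J =
  [-5,  1,  0]
  [ 0, -5,  0]
  [ 0,  0, -5]
(up to reordering of blocks).

Per-block formulas:
  For a 1×1 block at λ = -5: exp(t · [-5]) = [e^(-5t)].
  For a 2×2 Jordan block J_2(-5): exp(t · J_2(-5)) = e^(-5t)·(I + t·N), where N is the 2×2 nilpotent shift.

After assembling e^{tJ} and conjugating by P, we get:

e^{tM} =
  [exp(-5*t), 0, t*exp(-5*t)]
  [0, exp(-5*t), 0]
  [0, 0, exp(-5*t)]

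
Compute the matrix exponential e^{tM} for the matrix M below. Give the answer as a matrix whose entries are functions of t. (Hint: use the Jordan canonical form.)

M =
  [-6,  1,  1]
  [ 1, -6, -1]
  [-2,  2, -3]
e^{tM} =
  [-t*exp(-5*t) + exp(-5*t), t*exp(-5*t), t*exp(-5*t)]
  [t*exp(-5*t), -t*exp(-5*t) + exp(-5*t), -t*exp(-5*t)]
  [-2*t*exp(-5*t), 2*t*exp(-5*t), 2*t*exp(-5*t) + exp(-5*t)]

Strategy: write M = P · J · P⁻¹ where J is a Jordan canonical form, so e^{tM} = P · e^{tJ} · P⁻¹, and e^{tJ} can be computed block-by-block.

M has Jordan form
J =
  [-5,  1,  0]
  [ 0, -5,  0]
  [ 0,  0, -5]
(up to reordering of blocks).

Per-block formulas:
  For a 2×2 Jordan block J_2(-5): exp(t · J_2(-5)) = e^(-5t)·(I + t·N), where N is the 2×2 nilpotent shift.
  For a 1×1 block at λ = -5: exp(t · [-5]) = [e^(-5t)].

After assembling e^{tJ} and conjugating by P, we get:

e^{tM} =
  [-t*exp(-5*t) + exp(-5*t), t*exp(-5*t), t*exp(-5*t)]
  [t*exp(-5*t), -t*exp(-5*t) + exp(-5*t), -t*exp(-5*t)]
  [-2*t*exp(-5*t), 2*t*exp(-5*t), 2*t*exp(-5*t) + exp(-5*t)]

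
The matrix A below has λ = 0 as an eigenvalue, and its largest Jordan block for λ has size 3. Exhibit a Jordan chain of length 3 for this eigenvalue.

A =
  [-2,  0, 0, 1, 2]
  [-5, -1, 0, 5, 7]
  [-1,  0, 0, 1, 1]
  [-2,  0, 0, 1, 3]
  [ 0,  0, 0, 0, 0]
A Jordan chain for λ = 0 of length 3:
v_1 = (0, 0, 2, 0, 0)ᵀ
v_2 = (2, 10, 1, 4, 0)ᵀ
v_3 = (1, -1, 0, 0, 2)ᵀ

Let N = A − (0)·I. We want v_3 with N^3 v_3 = 0 but N^2 v_3 ≠ 0; then v_{j-1} := N · v_j for j = 3, …, 2.

Pick v_3 = (1, -1, 0, 0, 2)ᵀ.
Then v_2 = N · v_3 = (2, 10, 1, 4, 0)ᵀ.
Then v_1 = N · v_2 = (0, 0, 2, 0, 0)ᵀ.

Sanity check: (A − (0)·I) v_1 = (0, 0, 0, 0, 0)ᵀ = 0. ✓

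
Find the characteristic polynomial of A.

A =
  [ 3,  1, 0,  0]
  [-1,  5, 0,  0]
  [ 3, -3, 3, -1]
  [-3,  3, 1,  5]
x^4 - 16*x^3 + 96*x^2 - 256*x + 256

Expanding det(x·I − A) (e.g. by cofactor expansion or by noting that A is similar to its Jordan form J, which has the same characteristic polynomial as A) gives
  χ_A(x) = x^4 - 16*x^3 + 96*x^2 - 256*x + 256
which factors as (x - 4)^4. The eigenvalues (with algebraic multiplicities) are λ = 4 with multiplicity 4.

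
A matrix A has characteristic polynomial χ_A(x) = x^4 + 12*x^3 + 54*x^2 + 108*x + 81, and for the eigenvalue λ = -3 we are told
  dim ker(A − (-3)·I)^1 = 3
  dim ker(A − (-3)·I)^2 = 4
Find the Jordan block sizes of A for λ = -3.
Block sizes for λ = -3: [2, 1, 1]

From the dimensions of kernels of powers, the number of Jordan blocks of size at least j is d_j − d_{j−1} where d_j = dim ker(N^j) (with d_0 = 0). Computing the differences gives [3, 1].
The number of blocks of size exactly k is (#blocks of size ≥ k) − (#blocks of size ≥ k + 1), so the partition is: 2 block(s) of size 1, 1 block(s) of size 2.
In nonincreasing order the block sizes are [2, 1, 1].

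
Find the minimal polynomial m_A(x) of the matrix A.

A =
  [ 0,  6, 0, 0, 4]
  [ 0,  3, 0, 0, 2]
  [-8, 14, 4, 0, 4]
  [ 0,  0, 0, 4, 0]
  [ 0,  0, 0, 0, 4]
x^3 - 7*x^2 + 12*x

The characteristic polynomial is χ_A(x) = x*(x - 4)^3*(x - 3), so the eigenvalues are known. The minimal polynomial is
  m_A(x) = Π_λ (x − λ)^{k_λ}
where k_λ is the size of the *largest* Jordan block for λ (equivalently, the smallest k with (A − λI)^k v = 0 for every generalised eigenvector v of λ).

  λ = 0: largest Jordan block has size 1, contributing (x − 0)
  λ = 3: largest Jordan block has size 1, contributing (x − 3)
  λ = 4: largest Jordan block has size 1, contributing (x − 4)

So m_A(x) = x*(x - 4)*(x - 3) = x^3 - 7*x^2 + 12*x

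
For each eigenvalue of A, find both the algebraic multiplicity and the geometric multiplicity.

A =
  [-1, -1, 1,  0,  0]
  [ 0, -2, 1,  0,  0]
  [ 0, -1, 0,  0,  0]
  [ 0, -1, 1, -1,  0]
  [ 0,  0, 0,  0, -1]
λ = -1: alg = 5, geom = 4

Step 1 — factor the characteristic polynomial to read off the algebraic multiplicities:
  χ_A(x) = (x + 1)^5

Step 2 — compute geometric multiplicities via the rank-nullity identity g(λ) = n − rank(A − λI):
  rank(A − (-1)·I) = 1, so dim ker(A − (-1)·I) = n − 1 = 4

Summary:
  λ = -1: algebraic multiplicity = 5, geometric multiplicity = 4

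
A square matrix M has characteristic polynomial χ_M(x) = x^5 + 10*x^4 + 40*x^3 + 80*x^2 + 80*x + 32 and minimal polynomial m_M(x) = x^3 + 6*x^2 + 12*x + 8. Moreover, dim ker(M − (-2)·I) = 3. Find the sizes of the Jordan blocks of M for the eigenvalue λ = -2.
Block sizes for λ = -2: [3, 1, 1]

Step 1 — from the characteristic polynomial, algebraic multiplicity of λ = -2 is 5. From dim ker(M − (-2)·I) = 3, there are exactly 3 Jordan blocks for λ = -2.
Step 2 — from the minimal polynomial, the factor (x + 2)^3 tells us the largest block for λ = -2 has size 3.
Step 3 — with total size 5, 3 blocks, and largest block 3, the block sizes (in nonincreasing order) are [3, 1, 1].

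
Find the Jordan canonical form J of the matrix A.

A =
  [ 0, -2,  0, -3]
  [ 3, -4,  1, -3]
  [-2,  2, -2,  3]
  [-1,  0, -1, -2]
J_3(-2) ⊕ J_1(-2)

The characteristic polynomial is
  det(x·I − A) = x^4 + 8*x^3 + 24*x^2 + 32*x + 16 = (x + 2)^4

Eigenvalues and multiplicities (the geometric multiplicity of λ is n − rank(A − λI), which equals the number of Jordan blocks for λ):
  λ = -2: algebraic multiplicity = 4, geometric multiplicity = 2

Determining the block sizes for each eigenvalue:
  λ = -2: with am = 4 and gm = 2, the partition is not yet determined (e.g. several partitions of 4 into 2 parts exist). Let N = A − (-2)·I. Computing rank(N^1) = 2, rank(N^2) = 1, rank(N^3) = 0; the number of blocks of size ≥ j is rank(N^{j−1}) − rank(N^j), giving [2, 1, 1]. So we have 1 block(s) of size 3, 1 block(s) of size 1 → block sizes [3, 1]

Assembling the blocks gives a Jordan form
J =
  [-2,  1,  0,  0]
  [ 0, -2,  1,  0]
  [ 0,  0, -2,  0]
  [ 0,  0,  0, -2]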